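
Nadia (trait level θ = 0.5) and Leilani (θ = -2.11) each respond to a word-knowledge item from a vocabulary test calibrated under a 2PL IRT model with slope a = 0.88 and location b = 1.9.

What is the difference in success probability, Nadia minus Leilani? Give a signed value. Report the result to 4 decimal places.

P(θ) = 1 / (1 + exp(−a(θ − b)))
P(Nadia) = 0.2258  [exponent -1.2320]
P(Leilani) = 0.0285  [exponent -3.5288]
Difference = 0.2258 − 0.0285 = 0.1973

0.1973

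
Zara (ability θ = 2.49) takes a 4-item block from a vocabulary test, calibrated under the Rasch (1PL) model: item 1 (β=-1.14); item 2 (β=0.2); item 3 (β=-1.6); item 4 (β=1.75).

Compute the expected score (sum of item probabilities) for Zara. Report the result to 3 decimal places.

P(θ) = 1 / (1 + exp(−(θ − β)))
P_1 = 1/(1+e^{-3.6300}) = 0.9742
P_2 = 1/(1+e^{-2.2900}) = 0.9080
P_3 = 1/(1+e^{-4.0900}) = 0.9835
P_4 = 1/(1+e^{-0.7400}) = 0.6770
E[score] = 0.9742 + 0.9080 + 0.9835 + 0.6770 = 3.5427

3.543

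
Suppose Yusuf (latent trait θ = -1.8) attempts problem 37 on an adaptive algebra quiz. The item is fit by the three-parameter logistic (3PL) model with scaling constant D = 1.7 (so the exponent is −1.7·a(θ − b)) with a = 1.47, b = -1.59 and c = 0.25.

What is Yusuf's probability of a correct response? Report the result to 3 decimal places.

0.529

P(θ) = c + (1 − c) · 1 / (1 + exp(−D·a(θ − b)))
Exponent: 1.7 × 1.47 × (-1.8 − (-1.59)) = -0.5248
1/(1 + e^{0.5248}) = 0.3717
P = 0.25 + 0.75 × 0.3717 = 0.5288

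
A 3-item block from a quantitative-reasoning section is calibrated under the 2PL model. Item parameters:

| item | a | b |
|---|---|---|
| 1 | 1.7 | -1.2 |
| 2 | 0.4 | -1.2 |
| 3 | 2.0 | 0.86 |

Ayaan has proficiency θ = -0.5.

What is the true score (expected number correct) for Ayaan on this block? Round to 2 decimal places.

1.40

P(θ) = 1 / (1 + exp(−a(θ − b)))
P_1 = 1/(1+e^{-1.1900}) = 0.7667
P_2 = 1/(1+e^{-0.2800}) = 0.5695
P_3 = 1/(1+e^{2.7200}) = 0.0618
E[score] = 0.7667 + 0.5695 + 0.0618 = 1.3981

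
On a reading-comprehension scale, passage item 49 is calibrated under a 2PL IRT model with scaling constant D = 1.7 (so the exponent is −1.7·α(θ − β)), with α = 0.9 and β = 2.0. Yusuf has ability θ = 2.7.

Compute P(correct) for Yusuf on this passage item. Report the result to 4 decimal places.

0.7448

P(θ) = 1 / (1 + exp(−D·α(θ − β)))
Exponent: 1.7 × 0.9 × (2.7 − 2.0) = 1.0710
1/(1 + e^{-1.0710}) = 0.7448
P = 0.7448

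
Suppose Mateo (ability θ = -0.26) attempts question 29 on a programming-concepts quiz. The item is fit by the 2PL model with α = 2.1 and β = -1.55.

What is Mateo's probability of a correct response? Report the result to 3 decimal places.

0.938

P(θ) = 1 / (1 + exp(−α(θ − β)))
Exponent: 2.1 × (-0.26 − (-1.55)) = 2.7090
1/(1 + e^{-2.7090}) = 0.9376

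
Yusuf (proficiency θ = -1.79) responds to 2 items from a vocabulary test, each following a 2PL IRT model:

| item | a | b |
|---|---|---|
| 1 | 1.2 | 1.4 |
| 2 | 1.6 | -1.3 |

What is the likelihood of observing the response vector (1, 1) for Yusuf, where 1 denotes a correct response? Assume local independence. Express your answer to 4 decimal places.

0.0067

P(θ) = 1 / (1 + exp(−a(θ − b)))
P_1 = 1/(1+e^{3.8280}) = 0.0213
P_2 = 1/(1+e^{0.7840}) = 0.3135
L = P_1 × P_2 = 0.0213 × 0.3135 = 0.00667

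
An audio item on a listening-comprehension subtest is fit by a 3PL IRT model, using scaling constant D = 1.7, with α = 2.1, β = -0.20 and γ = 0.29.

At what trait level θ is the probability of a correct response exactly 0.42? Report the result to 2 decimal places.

-0.62

P(θ) = γ + (1 − γ) · 1 / (1 + exp(−D·α(θ − β)))
Remove guessing floor: (0.42 − 0.29)/(1 − 0.29) = 0.1831
logit = ln(0.1831/0.8169) = -1.4955
θ = β + logit/(1.7·α) = -0.20 + (-1.4955)/3.5700 = -0.6189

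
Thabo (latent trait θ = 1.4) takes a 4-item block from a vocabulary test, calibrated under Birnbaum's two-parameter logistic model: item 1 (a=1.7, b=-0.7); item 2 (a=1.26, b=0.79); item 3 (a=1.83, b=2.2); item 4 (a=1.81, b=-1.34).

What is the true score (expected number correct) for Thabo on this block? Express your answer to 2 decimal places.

P(θ) = 1 / (1 + exp(−a(θ − b)))
P_1 = 1/(1+e^{-3.5700}) = 0.9726
P_2 = 1/(1+e^{-0.7686}) = 0.6832
P_3 = 1/(1+e^{1.4640}) = 0.1879
P_4 = 1/(1+e^{-4.9594}) = 0.9930
E[score] = 0.9726 + 0.6832 + 0.1879 + 0.9930 = 2.8367

2.84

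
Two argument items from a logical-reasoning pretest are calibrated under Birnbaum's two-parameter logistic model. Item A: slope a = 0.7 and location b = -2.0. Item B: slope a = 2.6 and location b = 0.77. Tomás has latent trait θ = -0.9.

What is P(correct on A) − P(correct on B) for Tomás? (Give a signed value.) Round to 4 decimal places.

P(θ) = 1 / (1 + exp(−a(θ − b)))
P_A = 0.6835
P_B = 0.0128
P_A − P_B = 0.6707

0.6707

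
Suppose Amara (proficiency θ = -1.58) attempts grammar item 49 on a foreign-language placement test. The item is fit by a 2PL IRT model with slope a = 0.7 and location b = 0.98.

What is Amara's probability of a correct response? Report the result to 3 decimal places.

0.143

P(θ) = 1 / (1 + exp(−a(θ − b)))
Exponent: 0.7 × (-1.58 − 0.98) = -1.7920
1/(1 + e^{1.7920}) = 0.1428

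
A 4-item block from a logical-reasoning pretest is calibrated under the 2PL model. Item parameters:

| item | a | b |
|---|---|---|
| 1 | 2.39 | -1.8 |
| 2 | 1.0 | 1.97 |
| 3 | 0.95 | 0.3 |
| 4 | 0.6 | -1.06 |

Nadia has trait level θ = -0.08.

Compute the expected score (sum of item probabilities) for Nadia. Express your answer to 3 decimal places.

P(θ) = 1 / (1 + exp(−a(θ − b)))
P_1 = 1/(1+e^{-4.1108}) = 0.9839
P_2 = 1/(1+e^{2.0500}) = 0.1141
P_3 = 1/(1+e^{0.3610}) = 0.4107
P_4 = 1/(1+e^{-0.5880}) = 0.6429
E[score] = 0.9839 + 0.1141 + 0.4107 + 0.6429 = 2.1515

2.152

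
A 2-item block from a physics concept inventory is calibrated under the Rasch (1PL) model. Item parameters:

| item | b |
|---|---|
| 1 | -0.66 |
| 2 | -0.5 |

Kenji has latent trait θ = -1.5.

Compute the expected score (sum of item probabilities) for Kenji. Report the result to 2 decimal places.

P(θ) = 1 / (1 + exp(−(θ − b)))
P_1 = 1/(1+e^{0.8400}) = 0.3015
P_2 = 1/(1+e^{1.0000}) = 0.2689
E[score] = 0.3015 + 0.2689 = 0.5705

0.57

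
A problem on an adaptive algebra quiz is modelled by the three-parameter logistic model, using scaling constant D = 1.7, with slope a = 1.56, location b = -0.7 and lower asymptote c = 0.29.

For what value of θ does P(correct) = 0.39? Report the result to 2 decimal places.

P(θ) = c + (1 − c) · 1 / (1 + exp(−D·a(θ − b)))
Remove guessing floor: (0.39 − 0.29)/(1 − 0.29) = 0.1408
logit = ln(0.1408/0.8592) = -1.8083
θ = b + logit/(1.7·a) = -0.7 + (-1.8083)/2.6520 = -1.3819

-1.38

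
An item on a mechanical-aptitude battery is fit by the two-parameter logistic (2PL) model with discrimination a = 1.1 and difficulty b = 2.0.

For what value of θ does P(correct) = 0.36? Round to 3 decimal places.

P(θ) = 1 / (1 + exp(−a(θ − b)))
logit = ln(0.3600/0.6400) = -0.5754
θ = b + logit/(a) = 2.0 + (-0.5754)/1.1000 = 1.4769

1.477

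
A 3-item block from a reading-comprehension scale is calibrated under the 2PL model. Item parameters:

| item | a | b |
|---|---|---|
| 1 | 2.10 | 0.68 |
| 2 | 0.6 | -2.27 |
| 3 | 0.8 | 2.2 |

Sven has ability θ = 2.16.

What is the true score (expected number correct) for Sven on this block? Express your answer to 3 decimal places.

P(θ) = 1 / (1 + exp(−a(θ − b)))
P_1 = 1/(1+e^{-3.1080}) = 0.9572
P_2 = 1/(1+e^{-2.6580}) = 0.9345
P_3 = 1/(1+e^{0.0320}) = 0.4920
E[score] = 0.9572 + 0.9345 + 0.4920 = 2.3837

2.384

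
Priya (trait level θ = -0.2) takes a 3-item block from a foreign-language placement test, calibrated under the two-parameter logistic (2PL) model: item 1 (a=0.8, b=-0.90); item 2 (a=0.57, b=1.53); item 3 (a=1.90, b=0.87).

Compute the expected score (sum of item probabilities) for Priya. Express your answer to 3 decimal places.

P(θ) = 1 / (1 + exp(−a(θ − b)))
P_1 = 1/(1+e^{-0.5600}) = 0.6365
P_2 = 1/(1+e^{0.9861}) = 0.2717
P_3 = 1/(1+e^{2.0330}) = 0.1158
E[score] = 0.6365 + 0.2717 + 0.1158 = 1.0239

1.024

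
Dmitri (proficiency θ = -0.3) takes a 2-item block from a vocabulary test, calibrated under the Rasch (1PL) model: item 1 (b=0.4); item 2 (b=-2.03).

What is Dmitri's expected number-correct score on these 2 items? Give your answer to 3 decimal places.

P(θ) = 1 / (1 + exp(−(θ − b)))
P_1 = 1/(1+e^{0.7000}) = 0.3318
P_2 = 1/(1+e^{-1.7300}) = 0.8494
E[score] = 0.3318 + 0.8494 = 1.1812

1.181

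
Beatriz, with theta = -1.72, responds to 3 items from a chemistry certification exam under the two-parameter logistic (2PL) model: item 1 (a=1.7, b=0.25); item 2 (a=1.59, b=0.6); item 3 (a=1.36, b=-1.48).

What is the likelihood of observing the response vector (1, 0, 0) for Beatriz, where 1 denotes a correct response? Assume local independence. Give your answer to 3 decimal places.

0.019

P(theta) = 1 / (1 + exp(−a(theta − b)))
P_1 = 1/(1+e^{3.3490}) = 0.0339
P_2 = 1/(1+e^{3.6888}) = 0.0244
P_3 = 1/(1+e^{0.3264}) = 0.4191
L = P_1 × (1−P_2) × (1−P_3) = 0.0339 × 0.9756 × 0.5809 = 0.01923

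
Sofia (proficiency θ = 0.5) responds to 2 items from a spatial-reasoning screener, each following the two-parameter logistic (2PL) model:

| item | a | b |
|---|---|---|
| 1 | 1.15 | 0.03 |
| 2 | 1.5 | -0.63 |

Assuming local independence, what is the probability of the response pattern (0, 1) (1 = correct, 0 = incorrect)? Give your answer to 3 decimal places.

P(θ) = 1 / (1 + exp(−a(θ − b)))
P_1 = 1/(1+e^{-0.5405}) = 0.6319
P_2 = 1/(1+e^{-1.6950}) = 0.8449
L = (1−P_1) × P_2 = 0.3681 × 0.8449 = 0.31098

0.311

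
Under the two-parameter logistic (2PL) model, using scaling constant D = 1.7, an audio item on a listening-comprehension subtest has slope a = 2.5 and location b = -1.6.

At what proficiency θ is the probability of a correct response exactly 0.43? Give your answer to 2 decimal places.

P(θ) = 1 / (1 + exp(−D·a(θ − b)))
logit = ln(0.4300/0.5700) = -0.2819
θ = b + logit/(1.7·a) = -1.6 + (-0.2819)/4.2500 = -1.6663

-1.67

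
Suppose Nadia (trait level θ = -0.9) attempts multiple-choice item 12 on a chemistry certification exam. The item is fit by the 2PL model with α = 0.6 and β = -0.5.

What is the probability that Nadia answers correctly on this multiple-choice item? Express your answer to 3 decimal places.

0.440

P(θ) = 1 / (1 + exp(−α(θ − β)))
Exponent: 0.6 × (-0.9 − (-0.5)) = -0.2400
1/(1 + e^{0.2400}) = 0.4403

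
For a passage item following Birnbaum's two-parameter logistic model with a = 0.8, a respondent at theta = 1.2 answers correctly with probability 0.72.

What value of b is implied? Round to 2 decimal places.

0.02

P(theta) = 1 / (1 + exp(−a(theta − b)))
logit(0.72) = ln(0.72/0.28) = 0.9445
b = theta − logit/(a) = 1.2 − 0.9445/0.8000 = 0.0194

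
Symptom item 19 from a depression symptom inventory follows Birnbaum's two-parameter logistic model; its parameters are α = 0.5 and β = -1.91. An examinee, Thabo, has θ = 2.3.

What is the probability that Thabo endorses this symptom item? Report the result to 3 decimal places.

0.891

P(θ) = 1 / (1 + exp(−α(θ − β)))
Exponent: 0.5 × (2.3 − (-1.91)) = 2.1050
1/(1 + e^{-2.1050}) = 0.8914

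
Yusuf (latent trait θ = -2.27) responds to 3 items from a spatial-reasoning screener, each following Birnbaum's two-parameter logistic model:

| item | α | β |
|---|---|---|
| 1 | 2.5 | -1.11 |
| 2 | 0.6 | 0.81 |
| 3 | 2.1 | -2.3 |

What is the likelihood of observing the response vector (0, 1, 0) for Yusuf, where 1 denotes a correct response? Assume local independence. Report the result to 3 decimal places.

P(θ) = 1 / (1 + exp(−α(θ − β)))
P_1 = 1/(1+e^{2.9000}) = 0.0522
P_2 = 1/(1+e^{1.8480}) = 0.1361
P_3 = 1/(1+e^{-0.0630}) = 0.5157
L = (1−P_1) × P_2 × (1−P_3) = 0.9478 × 0.1361 × 0.4843 = 0.06247

0.062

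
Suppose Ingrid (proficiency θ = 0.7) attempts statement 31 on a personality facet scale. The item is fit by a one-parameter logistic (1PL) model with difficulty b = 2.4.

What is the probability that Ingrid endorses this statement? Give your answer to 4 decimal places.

P(θ) = 1 / (1 + exp(−(θ − b)))
Exponent: (0.7 − 2.4) = -1.7000
1/(1 + e^{1.7000}) = 0.1545
P = 0.1545

0.1545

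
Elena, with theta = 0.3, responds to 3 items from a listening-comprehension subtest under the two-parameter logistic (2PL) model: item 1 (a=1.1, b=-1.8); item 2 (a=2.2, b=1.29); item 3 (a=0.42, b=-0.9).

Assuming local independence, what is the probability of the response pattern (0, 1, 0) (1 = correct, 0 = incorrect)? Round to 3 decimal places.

P(theta) = 1 / (1 + exp(−a(theta − b)))
P_1 = 1/(1+e^{-2.3100}) = 0.9097
P_2 = 1/(1+e^{2.1780}) = 0.1017
P_3 = 1/(1+e^{-0.5040}) = 0.6234
L = (1−P_1) × P_2 × (1−P_3) = 0.0903 × 0.1017 × 0.3766 = 0.00346

0.003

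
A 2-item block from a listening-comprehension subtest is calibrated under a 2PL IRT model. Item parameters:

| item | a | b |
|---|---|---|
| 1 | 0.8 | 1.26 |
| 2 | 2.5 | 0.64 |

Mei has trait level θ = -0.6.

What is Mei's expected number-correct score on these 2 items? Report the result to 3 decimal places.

P(θ) = 1 / (1 + exp(−a(θ − b)))
P_1 = 1/(1+e^{1.4880}) = 0.1842
P_2 = 1/(1+e^{3.1000}) = 0.0431
E[score] = 0.1842 + 0.0431 = 0.2273

0.227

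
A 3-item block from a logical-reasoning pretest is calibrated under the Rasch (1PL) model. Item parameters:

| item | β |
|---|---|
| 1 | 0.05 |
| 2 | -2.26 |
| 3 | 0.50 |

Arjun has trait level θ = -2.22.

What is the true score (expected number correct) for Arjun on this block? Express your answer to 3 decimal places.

P(θ) = 1 / (1 + exp(−(θ − β)))
P_1 = 1/(1+e^{2.2700}) = 0.0936
P_2 = 1/(1+e^{-0.0400}) = 0.5100
P_3 = 1/(1+e^{2.7200}) = 0.0618
E[score] = 0.0936 + 0.5100 + 0.0618 = 0.6654

0.665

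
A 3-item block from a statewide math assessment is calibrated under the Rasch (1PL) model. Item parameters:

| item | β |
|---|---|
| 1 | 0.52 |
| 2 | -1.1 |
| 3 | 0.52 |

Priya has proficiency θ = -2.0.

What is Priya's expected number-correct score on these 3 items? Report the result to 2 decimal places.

0.44

P(θ) = 1 / (1 + exp(−(θ − β)))
P_1 = 1/(1+e^{2.5200}) = 0.0745
P_2 = 1/(1+e^{0.9000}) = 0.2891
P_3 = 1/(1+e^{2.5200}) = 0.0745
E[score] = 0.0745 + 0.2891 + 0.0745 = 0.4380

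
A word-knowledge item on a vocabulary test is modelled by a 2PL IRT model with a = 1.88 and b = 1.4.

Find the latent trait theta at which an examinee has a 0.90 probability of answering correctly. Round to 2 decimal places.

2.57

P(theta) = 1 / (1 + exp(−a(theta − b)))
logit = ln(0.9000/0.1000) = 2.1972
theta = b + logit/(a) = 1.4 + 2.1972/1.8800 = 2.5687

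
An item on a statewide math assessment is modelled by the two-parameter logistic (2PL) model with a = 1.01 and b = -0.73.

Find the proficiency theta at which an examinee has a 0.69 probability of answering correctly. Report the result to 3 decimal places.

0.062

P(theta) = 1 / (1 + exp(−a(theta − b)))
logit = ln(0.6900/0.3100) = 0.8001
theta = b + logit/(a) = -0.73 + 0.8001/1.0100 = 0.0622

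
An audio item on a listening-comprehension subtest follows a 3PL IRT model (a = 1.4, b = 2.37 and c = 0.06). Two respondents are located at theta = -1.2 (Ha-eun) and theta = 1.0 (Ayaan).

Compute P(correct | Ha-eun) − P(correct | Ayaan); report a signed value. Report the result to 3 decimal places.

-0.114

P(theta) = c + (1 − c) · 1 / (1 + exp(−a(theta − b)))
P(Ha-eun) = 0.0663  [exponent -4.9980]
P(Ayaan) = 0.1804  [exponent -1.9180]
Difference = 0.0663 − 0.1804 = -0.1141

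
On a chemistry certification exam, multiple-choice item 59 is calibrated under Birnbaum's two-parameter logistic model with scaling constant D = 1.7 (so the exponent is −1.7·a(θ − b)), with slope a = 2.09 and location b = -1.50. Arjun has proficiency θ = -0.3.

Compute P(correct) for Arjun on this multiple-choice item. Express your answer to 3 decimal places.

P(θ) = 1 / (1 + exp(−D·a(θ − b)))
Exponent: 1.7 × 2.09 × (-0.3 − (-1.50)) = 4.2636
1/(1 + e^{-4.2636}) = 0.9861
P = 0.9861

0.986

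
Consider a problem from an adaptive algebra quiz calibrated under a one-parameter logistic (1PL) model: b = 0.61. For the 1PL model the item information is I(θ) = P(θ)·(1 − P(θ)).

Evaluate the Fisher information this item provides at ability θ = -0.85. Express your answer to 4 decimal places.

0.1529

P = 1/(1+e^{1.4600}) = 0.1885
P(1−P) = 0.1885 × 0.8115 = 0.1529
I = P(1−P) = 0.15295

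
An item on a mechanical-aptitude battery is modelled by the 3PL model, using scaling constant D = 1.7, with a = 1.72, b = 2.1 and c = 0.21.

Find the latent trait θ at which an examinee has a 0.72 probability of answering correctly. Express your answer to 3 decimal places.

2.305

P(θ) = c + (1 − c) · 1 / (1 + exp(−D·a(θ − b)))
Remove guessing floor: (0.72 − 0.21)/(1 − 0.21) = 0.6456
logit = ln(0.6456/0.3544) = 0.5996
θ = b + logit/(1.7·a) = 2.1 + 0.5996/2.9240 = 2.3051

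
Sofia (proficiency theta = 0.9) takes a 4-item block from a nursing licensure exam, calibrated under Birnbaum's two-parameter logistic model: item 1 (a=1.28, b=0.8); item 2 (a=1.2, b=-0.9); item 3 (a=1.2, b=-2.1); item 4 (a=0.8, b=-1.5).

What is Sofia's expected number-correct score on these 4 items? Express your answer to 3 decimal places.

P(theta) = 1 / (1 + exp(−a(theta − b)))
P_1 = 1/(1+e^{-0.1280}) = 0.5320
P_2 = 1/(1+e^{-2.1600}) = 0.8966
P_3 = 1/(1+e^{-3.6000}) = 0.9734
P_4 = 1/(1+e^{-1.9200}) = 0.8721
E[score] = 0.5320 + 0.8966 + 0.9734 + 0.8721 = 3.2741

3.274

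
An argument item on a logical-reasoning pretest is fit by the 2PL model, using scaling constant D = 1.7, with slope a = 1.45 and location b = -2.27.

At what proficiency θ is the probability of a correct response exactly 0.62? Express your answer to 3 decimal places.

P(θ) = 1 / (1 + exp(−D·a(θ − b)))
logit = ln(0.6200/0.3800) = 0.4895
θ = b + logit/(1.7·a) = -2.27 + 0.4895/2.4650 = -2.0714

-2.071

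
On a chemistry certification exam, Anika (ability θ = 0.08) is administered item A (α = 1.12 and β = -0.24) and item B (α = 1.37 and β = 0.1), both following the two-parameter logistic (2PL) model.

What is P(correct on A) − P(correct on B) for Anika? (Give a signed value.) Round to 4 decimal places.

0.0955

P(θ) = 1 / (1 + exp(−α(θ − β)))
P_A = 0.5887
P_B = 0.4932
P_A − P_B = 0.0955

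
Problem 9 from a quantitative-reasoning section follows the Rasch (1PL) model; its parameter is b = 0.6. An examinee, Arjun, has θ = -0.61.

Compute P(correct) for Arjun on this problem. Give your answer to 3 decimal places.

0.230

P(θ) = 1 / (1 + exp(−(θ − b)))
Exponent: (-0.61 − 0.6) = -1.2100
1/(1 + e^{1.2100}) = 0.2297
P = 0.2297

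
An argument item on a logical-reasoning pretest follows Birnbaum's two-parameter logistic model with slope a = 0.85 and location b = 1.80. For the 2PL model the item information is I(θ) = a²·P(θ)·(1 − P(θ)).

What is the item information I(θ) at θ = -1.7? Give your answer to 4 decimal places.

0.0334

P = 1/(1+e^{2.9750}) = 0.0486
P(1−P) = 0.0486 × 0.9514 = 0.0462
I = a² × P(1−P) = 0.85² × 0.0462 = 0.03339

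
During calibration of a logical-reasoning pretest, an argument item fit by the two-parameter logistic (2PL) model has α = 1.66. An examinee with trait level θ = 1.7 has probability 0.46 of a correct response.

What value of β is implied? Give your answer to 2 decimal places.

P(θ) = 1 / (1 + exp(−α(θ − β)))
logit(0.46) = ln(0.46/0.54) = -0.1603
β = θ − logit/(α) = 1.7 − (-0.1603)/1.6600 = 1.7966

1.80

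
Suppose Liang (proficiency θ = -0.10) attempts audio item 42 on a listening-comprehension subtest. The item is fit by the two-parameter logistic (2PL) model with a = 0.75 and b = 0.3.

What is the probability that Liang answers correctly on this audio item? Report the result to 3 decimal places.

0.426

P(θ) = 1 / (1 + exp(−a(θ − b)))
Exponent: 0.75 × (-0.10 − 0.3) = -0.3000
1/(1 + e^{0.3000}) = 0.4256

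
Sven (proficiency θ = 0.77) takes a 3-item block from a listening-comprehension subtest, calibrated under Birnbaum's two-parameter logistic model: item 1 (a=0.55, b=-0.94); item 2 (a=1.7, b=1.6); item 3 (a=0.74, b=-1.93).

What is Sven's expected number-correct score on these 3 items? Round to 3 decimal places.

P(θ) = 1 / (1 + exp(−a(θ − b)))
P_1 = 1/(1+e^{-0.9405}) = 0.7192
P_2 = 1/(1+e^{1.4110}) = 0.1961
P_3 = 1/(1+e^{-1.9980}) = 0.8806
E[score] = 0.7192 + 0.1961 + 0.8806 = 1.7959

1.796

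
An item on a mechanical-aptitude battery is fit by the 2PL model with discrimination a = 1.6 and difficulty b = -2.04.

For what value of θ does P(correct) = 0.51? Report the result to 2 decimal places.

-2.01

P(θ) = 1 / (1 + exp(−a(θ − b)))
logit = ln(0.5100/0.4900) = 0.0400
θ = b + logit/(a) = -2.04 + 0.0400/1.6000 = -2.0150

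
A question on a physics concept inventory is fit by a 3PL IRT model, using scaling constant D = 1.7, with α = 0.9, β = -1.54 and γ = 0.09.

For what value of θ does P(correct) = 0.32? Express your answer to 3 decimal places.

-2.249

P(θ) = γ + (1 − γ) · 1 / (1 + exp(−D·α(θ − β)))
Remove guessing floor: (0.32 − 0.09)/(1 − 0.09) = 0.2527
logit = ln(0.2527/0.7473) = -1.0840
θ = β + logit/(1.7·α) = -1.54 + (-1.0840)/1.5300 = -2.2485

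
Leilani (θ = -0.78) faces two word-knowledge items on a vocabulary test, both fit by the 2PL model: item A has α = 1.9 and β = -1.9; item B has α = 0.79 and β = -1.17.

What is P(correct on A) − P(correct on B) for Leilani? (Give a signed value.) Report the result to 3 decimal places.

0.317

P(θ) = 1 / (1 + exp(−α(θ − β)))
P_A = 0.8936
P_B = 0.5764
P_A − P_B = 0.3172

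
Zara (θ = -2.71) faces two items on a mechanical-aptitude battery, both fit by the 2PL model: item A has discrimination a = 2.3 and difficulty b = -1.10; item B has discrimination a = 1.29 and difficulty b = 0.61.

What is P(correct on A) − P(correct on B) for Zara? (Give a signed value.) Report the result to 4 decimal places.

P(θ) = 1 / (1 + exp(−a(θ − b)))
P_A = 0.0241
P_B = 0.0136
P_A − P_B = 0.0104

0.0104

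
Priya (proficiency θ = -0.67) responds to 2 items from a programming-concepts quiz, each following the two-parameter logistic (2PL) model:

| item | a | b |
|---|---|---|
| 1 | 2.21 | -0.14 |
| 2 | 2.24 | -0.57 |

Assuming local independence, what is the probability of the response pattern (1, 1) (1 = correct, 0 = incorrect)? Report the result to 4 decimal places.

0.1051

P(θ) = 1 / (1 + exp(−a(θ − b)))
P_1 = 1/(1+e^{1.1713}) = 0.2366
P_2 = 1/(1+e^{0.2240}) = 0.4442
L = P_1 × P_2 = 0.2366 × 0.4442 = 0.10511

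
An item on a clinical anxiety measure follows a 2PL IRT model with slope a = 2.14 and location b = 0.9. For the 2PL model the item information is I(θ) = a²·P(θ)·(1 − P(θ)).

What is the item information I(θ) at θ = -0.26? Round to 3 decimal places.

0.326

P = 1/(1+e^{2.4824}) = 0.0771
P(1−P) = 0.0771 × 0.9229 = 0.0712
I = a² × P(1−P) = 2.14² × 0.0712 = 0.32587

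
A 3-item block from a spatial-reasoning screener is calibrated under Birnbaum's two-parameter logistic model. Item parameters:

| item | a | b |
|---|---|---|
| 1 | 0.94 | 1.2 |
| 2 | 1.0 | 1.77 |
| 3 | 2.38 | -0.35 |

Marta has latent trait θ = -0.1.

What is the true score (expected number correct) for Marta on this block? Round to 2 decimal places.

P(θ) = 1 / (1 + exp(−a(θ − b)))
P_1 = 1/(1+e^{1.2220}) = 0.2276
P_2 = 1/(1+e^{1.8700}) = 0.1335
P_3 = 1/(1+e^{-0.5950}) = 0.6445
E[score] = 0.2276 + 0.1335 + 0.6445 = 1.0056

1.01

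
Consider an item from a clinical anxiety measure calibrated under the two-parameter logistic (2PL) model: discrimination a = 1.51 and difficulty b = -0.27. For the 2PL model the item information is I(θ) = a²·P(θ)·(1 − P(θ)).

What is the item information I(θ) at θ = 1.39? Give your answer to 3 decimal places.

0.159

P = 1/(1+e^{-2.5066}) = 0.9246
P(1−P) = 0.9246 × 0.0754 = 0.0697
I = a² × P(1−P) = 1.51² × 0.0697 = 0.15895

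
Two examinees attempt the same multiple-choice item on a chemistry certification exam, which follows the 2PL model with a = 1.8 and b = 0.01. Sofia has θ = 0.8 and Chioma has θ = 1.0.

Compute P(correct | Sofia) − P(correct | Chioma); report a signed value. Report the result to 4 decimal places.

-0.0503

P(θ) = 1 / (1 + exp(−a(θ − b)))
P(Sofia) = 0.8057  [exponent 1.4220]
P(Chioma) = 0.8559  [exponent 1.7820]
Difference = 0.8057 − 0.8559 = -0.0503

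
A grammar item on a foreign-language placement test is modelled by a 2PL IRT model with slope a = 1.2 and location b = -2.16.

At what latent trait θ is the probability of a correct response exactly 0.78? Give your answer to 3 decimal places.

-1.105

P(θ) = 1 / (1 + exp(−a(θ − b)))
logit = ln(0.7800/0.2200) = 1.2657
θ = b + logit/(a) = -2.16 + 1.2657/1.2000 = -1.1053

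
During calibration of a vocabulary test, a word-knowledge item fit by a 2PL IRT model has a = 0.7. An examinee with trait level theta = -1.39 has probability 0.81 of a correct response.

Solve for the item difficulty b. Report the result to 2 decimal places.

P(theta) = 1 / (1 + exp(−a(theta − b)))
logit(0.81) = ln(0.81/0.19) = 1.4500
b = theta − logit/(a) = -1.39 − 1.4500/0.7000 = -3.4614

-3.46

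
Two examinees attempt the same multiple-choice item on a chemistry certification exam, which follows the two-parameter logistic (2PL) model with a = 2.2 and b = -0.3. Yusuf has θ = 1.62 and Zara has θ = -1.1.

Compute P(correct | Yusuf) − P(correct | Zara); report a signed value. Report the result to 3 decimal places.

P(θ) = 1 / (1 + exp(−a(θ − b)))
P(Yusuf) = 0.9856  [exponent 4.2240]
P(Zara) = 0.1468  [exponent -1.7600]
Difference = 0.9856 − 0.1468 = 0.8388

0.839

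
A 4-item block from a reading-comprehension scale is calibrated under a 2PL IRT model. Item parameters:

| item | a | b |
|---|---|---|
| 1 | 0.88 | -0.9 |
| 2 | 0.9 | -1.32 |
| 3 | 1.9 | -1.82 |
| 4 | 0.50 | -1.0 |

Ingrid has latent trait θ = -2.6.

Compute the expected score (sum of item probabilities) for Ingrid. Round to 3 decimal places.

0.918

P(θ) = 1 / (1 + exp(−a(θ − b)))
P_1 = 1/(1+e^{1.4960}) = 0.1830
P_2 = 1/(1+e^{1.1520}) = 0.2401
P_3 = 1/(1+e^{1.4820}) = 0.1851
P_4 = 1/(1+e^{0.8000}) = 0.3100
E[score] = 0.1830 + 0.2401 + 0.1851 + 0.3100 = 0.9183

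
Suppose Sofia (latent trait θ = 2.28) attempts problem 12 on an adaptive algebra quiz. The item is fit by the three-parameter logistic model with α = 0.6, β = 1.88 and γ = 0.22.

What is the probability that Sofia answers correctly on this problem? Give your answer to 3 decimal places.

P(θ) = γ + (1 − γ) · 1 / (1 + exp(−α(θ − β)))
Exponent: 0.6 × (2.28 − 1.88) = 0.2400
1/(1 + e^{-0.2400}) = 0.5597
P = 0.22 + 0.78 × 0.5597 = 0.6566

0.657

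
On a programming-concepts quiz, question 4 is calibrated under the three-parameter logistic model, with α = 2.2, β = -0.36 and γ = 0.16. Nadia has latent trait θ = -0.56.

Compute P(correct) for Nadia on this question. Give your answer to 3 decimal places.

0.489

P(θ) = γ + (1 − γ) · 1 / (1 + exp(−α(θ − β)))
Exponent: 2.2 × (-0.56 − (-0.36)) = -0.4400
1/(1 + e^{0.4400}) = 0.3917
P = 0.16 + 0.84 × 0.3917 = 0.4891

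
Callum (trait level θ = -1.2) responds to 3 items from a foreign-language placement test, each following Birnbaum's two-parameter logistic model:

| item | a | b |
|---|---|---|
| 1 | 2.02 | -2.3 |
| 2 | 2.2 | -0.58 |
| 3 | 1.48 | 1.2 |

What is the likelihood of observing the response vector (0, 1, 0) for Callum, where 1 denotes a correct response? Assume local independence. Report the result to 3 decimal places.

P(θ) = 1 / (1 + exp(−a(θ − b)))
P_1 = 1/(1+e^{-2.2220}) = 0.9022
P_2 = 1/(1+e^{1.3640}) = 0.2036
P_3 = 1/(1+e^{3.5520}) = 0.0279
L = (1−P_1) × P_2 × (1−P_3) = 0.0978 × 0.2036 × 0.9721 = 0.01935

0.019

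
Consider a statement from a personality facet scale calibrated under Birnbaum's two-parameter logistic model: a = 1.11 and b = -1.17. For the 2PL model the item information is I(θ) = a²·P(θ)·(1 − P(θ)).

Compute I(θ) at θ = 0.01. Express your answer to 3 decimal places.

P = 1/(1+e^{-1.3098}) = 0.7875
P(1−P) = 0.7875 × 0.2125 = 0.1674
I = a² × P(1−P) = 1.11² × 0.1674 = 0.20620

0.206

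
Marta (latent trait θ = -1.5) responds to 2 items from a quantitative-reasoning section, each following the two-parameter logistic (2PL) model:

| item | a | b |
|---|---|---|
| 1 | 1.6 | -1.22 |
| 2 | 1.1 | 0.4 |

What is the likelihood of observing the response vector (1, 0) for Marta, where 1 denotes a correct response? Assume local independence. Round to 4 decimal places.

P(θ) = 1 / (1 + exp(−a(θ − b)))
P_1 = 1/(1+e^{0.4480}) = 0.3898
P_2 = 1/(1+e^{2.0900}) = 0.1101
L = P_1 × (1−P_2) = 0.3898 × 0.8899 = 0.34693

0.3469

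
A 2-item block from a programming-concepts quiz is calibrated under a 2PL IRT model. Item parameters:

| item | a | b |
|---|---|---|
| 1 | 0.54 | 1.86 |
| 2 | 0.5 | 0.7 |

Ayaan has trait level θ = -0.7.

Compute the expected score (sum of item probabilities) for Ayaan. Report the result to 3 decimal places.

P(θ) = 1 / (1 + exp(−a(θ − b)))
P_1 = 1/(1+e^{1.3824}) = 0.2006
P_2 = 1/(1+e^{0.7000}) = 0.3318
E[score] = 0.2006 + 0.3318 = 0.5324

0.532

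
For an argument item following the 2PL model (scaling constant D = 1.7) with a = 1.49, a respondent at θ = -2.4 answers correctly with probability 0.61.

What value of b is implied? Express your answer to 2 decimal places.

-2.58

P(θ) = 1 / (1 + exp(−D·a(θ − b)))
logit(0.61) = ln(0.61/0.39) = 0.4473
b = θ − logit/(1.7·a) = -2.4 − 0.4473/2.5330 = -2.5766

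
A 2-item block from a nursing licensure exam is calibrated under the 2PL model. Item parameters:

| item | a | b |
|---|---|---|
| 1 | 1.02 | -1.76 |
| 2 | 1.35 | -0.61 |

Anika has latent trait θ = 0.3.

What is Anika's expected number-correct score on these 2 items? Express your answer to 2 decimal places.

P(θ) = 1 / (1 + exp(−a(θ − b)))
P_1 = 1/(1+e^{-2.1012}) = 0.8910
P_2 = 1/(1+e^{-1.2285}) = 0.7736
E[score] = 0.8910 + 0.7736 = 1.6646

1.66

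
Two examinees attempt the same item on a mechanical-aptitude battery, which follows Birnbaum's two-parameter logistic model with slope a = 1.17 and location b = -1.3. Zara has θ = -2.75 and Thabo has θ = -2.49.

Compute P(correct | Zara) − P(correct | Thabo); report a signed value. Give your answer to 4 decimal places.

P(θ) = 1 / (1 + exp(−a(θ − b)))
P(Zara) = 0.1549  [exponent -1.6965]
P(Thabo) = 0.1990  [exponent -1.3923]
Difference = 0.1549 − 0.1990 = -0.0441

-0.0441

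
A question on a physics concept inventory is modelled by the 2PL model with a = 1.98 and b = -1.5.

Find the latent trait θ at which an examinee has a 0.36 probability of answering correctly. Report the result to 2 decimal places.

P(θ) = 1 / (1 + exp(−a(θ − b)))
logit = ln(0.3600/0.6400) = -0.5754
θ = b + logit/(a) = -1.5 + (-0.5754)/1.9800 = -1.7906

-1.79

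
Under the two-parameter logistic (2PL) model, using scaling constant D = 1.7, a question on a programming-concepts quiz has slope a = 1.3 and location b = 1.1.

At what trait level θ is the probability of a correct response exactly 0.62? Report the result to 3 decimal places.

1.322

P(θ) = 1 / (1 + exp(−D·a(θ − b)))
logit = ln(0.6200/0.3800) = 0.4895
θ = b + logit/(1.7·a) = 1.1 + 0.4895/2.2100 = 1.3215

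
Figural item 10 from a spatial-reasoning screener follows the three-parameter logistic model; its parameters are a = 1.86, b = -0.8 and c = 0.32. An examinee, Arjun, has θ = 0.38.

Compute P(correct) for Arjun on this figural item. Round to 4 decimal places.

0.9319

P(θ) = c + (1 − c) · 1 / (1 + exp(−a(θ − b)))
Exponent: 1.86 × (0.38 − (-0.8)) = 2.1948
1/(1 + e^{-2.1948}) = 0.8998
P = 0.32 + 0.68 × 0.8998 = 0.9319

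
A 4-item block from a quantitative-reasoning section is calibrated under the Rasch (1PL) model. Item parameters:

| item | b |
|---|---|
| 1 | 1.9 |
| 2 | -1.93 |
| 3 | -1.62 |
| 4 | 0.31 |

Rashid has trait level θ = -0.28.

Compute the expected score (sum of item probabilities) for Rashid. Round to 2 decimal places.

2.09

P(θ) = 1 / (1 + exp(−(θ − b)))
P_1 = 1/(1+e^{2.1800}) = 0.1016
P_2 = 1/(1+e^{-1.6500}) = 0.8389
P_3 = 1/(1+e^{-1.3400}) = 0.7925
P_4 = 1/(1+e^{0.5900}) = 0.3566
E[score] = 0.1016 + 0.8389 + 0.7925 + 0.3566 = 2.0896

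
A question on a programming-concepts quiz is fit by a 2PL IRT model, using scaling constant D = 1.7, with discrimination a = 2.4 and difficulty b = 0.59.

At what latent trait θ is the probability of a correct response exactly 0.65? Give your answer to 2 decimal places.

P(θ) = 1 / (1 + exp(−D·a(θ − b)))
logit = ln(0.6500/0.3500) = 0.6190
θ = b + logit/(1.7·a) = 0.59 + 0.6190/4.0800 = 0.7417

0.74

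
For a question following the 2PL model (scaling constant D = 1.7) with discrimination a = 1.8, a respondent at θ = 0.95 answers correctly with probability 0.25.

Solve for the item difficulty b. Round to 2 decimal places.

P(θ) = 1 / (1 + exp(−D·a(θ − b)))
logit(0.25) = ln(0.25/0.75) = -1.0986
b = θ − logit/(1.7·a) = 0.95 − (-1.0986)/3.0600 = 1.3090

1.31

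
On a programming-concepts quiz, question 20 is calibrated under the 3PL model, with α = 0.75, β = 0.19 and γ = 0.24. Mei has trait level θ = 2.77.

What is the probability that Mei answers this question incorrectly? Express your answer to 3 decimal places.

P(θ) = γ + (1 − γ) · 1 / (1 + exp(−α(θ − β)))
Exponent: 0.75 × (2.77 − 0.19) = 1.9350
1/(1 + e^{-1.9350}) = 0.8738
P = 0.24 + 0.76 × 0.8738 = 0.9041
P(incorrect) = 1 − 0.9041 = 0.0959

0.096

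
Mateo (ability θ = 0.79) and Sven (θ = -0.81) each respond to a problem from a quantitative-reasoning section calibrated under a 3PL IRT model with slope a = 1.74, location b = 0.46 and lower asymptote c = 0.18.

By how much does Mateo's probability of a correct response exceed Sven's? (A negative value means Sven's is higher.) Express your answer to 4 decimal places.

P(θ) = c + (1 − c) · 1 / (1 + exp(−a(θ − b)))
P(Mateo) = 0.7046  [exponent 0.5742]
P(Sven) = 0.2611  [exponent -2.2098]
Difference = 0.7046 − 0.2611 = 0.4435

0.4435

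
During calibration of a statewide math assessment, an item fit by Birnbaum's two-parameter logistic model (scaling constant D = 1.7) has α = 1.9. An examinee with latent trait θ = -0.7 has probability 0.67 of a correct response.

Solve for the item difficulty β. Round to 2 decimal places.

-0.92

P(θ) = 1 / (1 + exp(−D·α(θ − β)))
logit(0.67) = ln(0.67/0.33) = 0.7082
β = θ − logit/(1.7·α) = -0.7 − 0.7082/3.2300 = -0.9193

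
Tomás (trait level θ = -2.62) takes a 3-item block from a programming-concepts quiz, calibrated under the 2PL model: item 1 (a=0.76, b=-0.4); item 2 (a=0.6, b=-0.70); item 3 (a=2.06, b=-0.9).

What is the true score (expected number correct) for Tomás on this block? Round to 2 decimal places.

P(θ) = 1 / (1 + exp(−a(θ − b)))
P_1 = 1/(1+e^{1.6872}) = 0.1561
P_2 = 1/(1+e^{1.1520}) = 0.2401
P_3 = 1/(1+e^{3.5432}) = 0.0281
E[score] = 0.1561 + 0.2401 + 0.0281 = 0.4244

0.42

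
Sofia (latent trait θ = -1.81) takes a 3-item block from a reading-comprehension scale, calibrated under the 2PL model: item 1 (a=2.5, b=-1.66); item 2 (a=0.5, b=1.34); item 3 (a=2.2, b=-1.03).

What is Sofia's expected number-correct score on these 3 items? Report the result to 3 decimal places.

P(θ) = 1 / (1 + exp(−a(θ − b)))
P_1 = 1/(1+e^{0.3750}) = 0.4073
P_2 = 1/(1+e^{1.5750}) = 0.1715
P_3 = 1/(1+e^{1.7160}) = 0.1524
E[score] = 0.4073 + 0.1715 + 0.1524 = 0.7312

0.731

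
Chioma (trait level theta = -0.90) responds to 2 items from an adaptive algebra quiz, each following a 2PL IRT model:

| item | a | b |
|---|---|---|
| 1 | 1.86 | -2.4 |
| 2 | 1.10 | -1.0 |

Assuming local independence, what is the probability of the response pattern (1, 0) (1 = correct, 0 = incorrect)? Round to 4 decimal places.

0.4452

P(theta) = 1 / (1 + exp(−a(theta − b)))
P_1 = 1/(1+e^{-2.7900}) = 0.9421
P_2 = 1/(1+e^{-0.1100}) = 0.5275
L = P_1 × (1−P_2) = 0.9421 × 0.4725 = 0.44518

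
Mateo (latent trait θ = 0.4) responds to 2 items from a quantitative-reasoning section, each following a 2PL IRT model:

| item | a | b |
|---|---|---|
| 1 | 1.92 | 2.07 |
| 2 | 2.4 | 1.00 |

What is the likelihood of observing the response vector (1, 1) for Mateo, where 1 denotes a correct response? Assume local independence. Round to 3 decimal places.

P(θ) = 1 / (1 + exp(−a(θ − b)))
P_1 = 1/(1+e^{3.2064}) = 0.0389
P_2 = 1/(1+e^{1.4400}) = 0.1915
L = P_1 × P_2 = 0.0389 × 0.1915 = 0.00746

0.007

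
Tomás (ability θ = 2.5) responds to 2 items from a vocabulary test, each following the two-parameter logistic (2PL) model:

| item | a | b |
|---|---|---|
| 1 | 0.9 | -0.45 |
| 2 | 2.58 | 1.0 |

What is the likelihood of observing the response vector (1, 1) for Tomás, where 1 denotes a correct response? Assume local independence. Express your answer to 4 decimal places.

P(θ) = 1 / (1 + exp(−a(θ − b)))
P_1 = 1/(1+e^{-2.6550}) = 0.9343
P_2 = 1/(1+e^{-3.8700}) = 0.9796
L = P_1 × P_2 = 0.9343 × 0.9796 = 0.91523

0.9152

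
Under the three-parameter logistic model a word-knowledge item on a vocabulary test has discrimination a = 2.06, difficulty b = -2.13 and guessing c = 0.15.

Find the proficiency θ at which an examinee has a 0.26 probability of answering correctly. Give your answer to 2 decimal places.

-3.06

P(θ) = c + (1 − c) · 1 / (1 + exp(−a(θ − b)))
Remove guessing floor: (0.26 − 0.15)/(1 − 0.15) = 0.1294
logit = ln(0.1294/0.8706) = -1.9062
θ = b + logit/(a) = -2.13 + (-1.9062)/2.0600 = -3.0553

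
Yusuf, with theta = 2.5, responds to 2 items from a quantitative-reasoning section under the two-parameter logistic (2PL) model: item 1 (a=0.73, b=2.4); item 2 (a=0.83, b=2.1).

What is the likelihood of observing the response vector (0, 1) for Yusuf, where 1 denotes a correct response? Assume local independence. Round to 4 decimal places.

0.2805

P(theta) = 1 / (1 + exp(−a(theta − b)))
P_1 = 1/(1+e^{-0.0730}) = 0.5182
P_2 = 1/(1+e^{-0.3320}) = 0.5822
L = (1−P_1) × P_2 = 0.4818 × 0.5822 = 0.28050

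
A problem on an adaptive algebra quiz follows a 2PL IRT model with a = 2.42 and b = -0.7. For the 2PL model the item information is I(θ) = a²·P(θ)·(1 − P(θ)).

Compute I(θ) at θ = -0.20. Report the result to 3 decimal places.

1.036

P = 1/(1+e^{-1.2100}) = 0.7703
P(1−P) = 0.7703 × 0.2297 = 0.1769
I = a² × P(1−P) = 2.42² × 0.1769 = 1.03622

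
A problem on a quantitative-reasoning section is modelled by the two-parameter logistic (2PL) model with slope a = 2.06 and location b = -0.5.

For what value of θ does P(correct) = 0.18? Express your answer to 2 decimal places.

-1.24

P(θ) = 1 / (1 + exp(−a(θ − b)))
logit = ln(0.1800/0.8200) = -1.5163
θ = b + logit/(a) = -0.5 + (-1.5163)/2.0600 = -1.2361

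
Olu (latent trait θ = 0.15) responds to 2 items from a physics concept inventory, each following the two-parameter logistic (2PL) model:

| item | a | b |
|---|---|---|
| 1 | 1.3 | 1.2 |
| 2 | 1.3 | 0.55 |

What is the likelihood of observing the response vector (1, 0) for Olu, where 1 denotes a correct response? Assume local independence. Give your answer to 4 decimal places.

0.1276

P(θ) = 1 / (1 + exp(−a(θ − b)))
P_1 = 1/(1+e^{1.3650}) = 0.2034
P_2 = 1/(1+e^{0.5200}) = 0.3729
L = P_1 × (1−P_2) = 0.2034 × 0.6271 = 0.12758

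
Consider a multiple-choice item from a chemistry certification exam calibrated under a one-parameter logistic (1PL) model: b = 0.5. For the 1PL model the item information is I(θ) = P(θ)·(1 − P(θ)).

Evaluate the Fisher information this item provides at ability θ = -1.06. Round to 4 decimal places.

0.1435

P = 1/(1+e^{1.5600}) = 0.1736
P(1−P) = 0.1736 × 0.8264 = 0.1435
I = P(1−P) = 0.14349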